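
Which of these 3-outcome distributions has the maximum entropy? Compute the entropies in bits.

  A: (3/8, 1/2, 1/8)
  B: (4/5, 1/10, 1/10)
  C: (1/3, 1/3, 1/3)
C

For a discrete distribution over n outcomes, entropy is maximized by the uniform distribution.

Computing entropies:
H(A) = 1.4056 bits
H(B) = 0.9219 bits
H(C) = 1.5850 bits

The uniform distribution (where all probabilities equal 1/3) achieves the maximum entropy of log_2(3) = 1.5850 bits.

Distribution C has the highest entropy.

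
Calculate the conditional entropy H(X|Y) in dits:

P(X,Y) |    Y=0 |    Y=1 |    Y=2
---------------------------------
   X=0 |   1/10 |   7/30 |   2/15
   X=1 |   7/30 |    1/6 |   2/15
0.2867 dits

Using the chain rule: H(X|Y) = H(X,Y) - H(Y)

First, compute H(X,Y) = 0.7580 dits

Marginal P(Y) = (1/3, 2/5, 4/15)
H(Y) = 0.4713 dits

H(X|Y) = H(X,Y) - H(Y) = 0.7580 - 0.4713 = 0.2867 dits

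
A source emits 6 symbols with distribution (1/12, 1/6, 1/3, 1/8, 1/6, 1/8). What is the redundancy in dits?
0.0440 dits

Redundancy measures how far a source is from maximum entropy:
R = H_max - H(X)

Maximum entropy for 6 symbols: H_max = log_10(6) = 0.7782 dits
Actual entropy: H(X) = 0.7341 dits
Redundancy: R = 0.7782 - 0.7341 = 0.0440 dits

This redundancy represents potential for compression: the source could be compressed by 0.0440 dits per symbol.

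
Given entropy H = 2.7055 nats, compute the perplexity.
14.9618

Perplexity is e^H (or exp(H) for natural log).

H = 2.7055 nats
Perplexity = e^2.7055 = 14.9618

Interpretation: The model's uncertainty is equivalent to choosing uniformly among 15.0 options.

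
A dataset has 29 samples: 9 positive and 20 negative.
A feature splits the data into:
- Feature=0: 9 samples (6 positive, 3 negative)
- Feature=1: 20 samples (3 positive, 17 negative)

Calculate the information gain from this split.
0.1880 bits

Information Gain = H(Y) - H(Y|Feature)

Before split:
P(positive) = 9/29 = 0.3103
H(Y) = 0.8936 bits

After split:
Feature=0: H = 0.9183 bits (weight = 9/29)
Feature=1: H = 0.6098 bits (weight = 20/29)
H(Y|Feature) = (9/29)×0.9183 + (20/29)×0.6098 = 0.7056 bits

Information Gain = 0.8936 - 0.7056 = 0.1880 bits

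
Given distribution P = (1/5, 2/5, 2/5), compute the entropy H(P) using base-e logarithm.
1.0549 nats

Shannon entropy is H(X) = -Σ p(x) log p(x).

For P = (1/5, 2/5, 2/5):
H = -1/5 × log_e(1/5) -2/5 × log_e(2/5) -2/5 × log_e(2/5)
H = 1.0549 nats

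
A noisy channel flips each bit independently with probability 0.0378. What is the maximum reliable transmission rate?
0.7679 bits

For a binary symmetric channel (BSC) with error probability p:
Capacity C = 1 - H(p) bits per symbol

where H(p) = -p log₂(p) - (1-p) log₂(1-p) is the binary entropy function.

H(0.0378) = 0.2321 bits
C = 1 - 0.2321 = 0.7679 bits per symbol

This means we can reliably transmit up to 0.7679 bits of information per channel use.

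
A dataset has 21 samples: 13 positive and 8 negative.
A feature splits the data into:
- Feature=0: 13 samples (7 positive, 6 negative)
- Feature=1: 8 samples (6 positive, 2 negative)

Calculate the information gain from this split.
0.0333 bits

Information Gain = H(Y) - H(Y|Feature)

Before split:
P(positive) = 13/21 = 0.6190
H(Y) = 0.9587 bits

After split:
Feature=0: H = 0.9957 bits (weight = 13/21)
Feature=1: H = 0.8113 bits (weight = 8/21)
H(Y|Feature) = (13/21)×0.9957 + (8/21)×0.8113 = 0.9255 bits

Information Gain = 0.9587 - 0.9255 = 0.0333 bits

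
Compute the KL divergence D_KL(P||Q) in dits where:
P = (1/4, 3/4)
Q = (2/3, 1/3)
0.1576 dits

KL divergence: D_KL(P||Q) = Σ p(x) log(p(x)/q(x))

Computing term by term:
  x=0: 1/4 × log_10[(1/4)/(2/3)] = 1/4 × -0.4260 = -0.1065
  x=1: 3/4 × log_10[(3/4)/(1/3)] = 3/4 × 0.3522 = 0.2641

D_KL(P||Q) = 0.1576 dits

Note: KL divergence is always non-negative and equals 0 iff P = Q.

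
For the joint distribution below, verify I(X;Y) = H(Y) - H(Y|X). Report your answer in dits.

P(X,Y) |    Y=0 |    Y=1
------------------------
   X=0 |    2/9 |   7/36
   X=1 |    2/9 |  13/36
I(X;Y) = 0.0050 dits

Mutual information has multiple equivalent forms:
- I(X;Y) = H(X) - H(X|Y)
- I(X;Y) = H(Y) - H(Y|X)
- I(X;Y) = H(X) + H(Y) - H(X,Y)

Computing all quantities:
H(X) = 0.2950, H(Y) = 0.2983, H(X,Y) = 0.5883
H(X|Y) = 0.2900, H(Y|X) = 0.2934

Verification:
H(X) - H(X|Y) = 0.2950 - 0.2900 = 0.0050
H(Y) - H(Y|X) = 0.2983 - 0.2934 = 0.0050
H(X) + H(Y) - H(X,Y) = 0.2950 + 0.2983 - 0.5883 = 0.0050

All forms give I(X;Y) = 0.0050 dits. ✓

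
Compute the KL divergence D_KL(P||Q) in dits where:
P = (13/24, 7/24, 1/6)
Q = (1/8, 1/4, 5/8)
0.2688 dits

KL divergence: D_KL(P||Q) = Σ p(x) log(p(x)/q(x))

Computing term by term:
  x=0: 13/24 × log_10[(13/24)/(1/8)] = 13/24 × 0.6368 = 0.3449
  x=1: 7/24 × log_10[(7/24)/(1/4)] = 7/24 × 0.0669 = 0.0195
  x=2: 1/6 × log_10[(1/6)/(5/8)] = 1/6 × -0.5740 = -0.0957

D_KL(P||Q) = 0.2688 dits

Note: KL divergence is always non-negative and equals 0 iff P = Q.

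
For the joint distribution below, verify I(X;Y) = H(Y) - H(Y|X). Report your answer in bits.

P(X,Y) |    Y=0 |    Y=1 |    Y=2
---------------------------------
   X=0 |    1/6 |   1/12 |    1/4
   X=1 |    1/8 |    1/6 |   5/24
I(X;Y) = 0.0275 bits

Mutual information has multiple equivalent forms:
- I(X;Y) = H(X) - H(X|Y)
- I(X;Y) = H(Y) - H(Y|X)
- I(X;Y) = H(X) + H(Y) - H(X,Y)

Computing all quantities:
H(X) = 1.0000, H(Y) = 1.5343, H(X,Y) = 2.5069
H(X|Y) = 0.9725, H(Y|X) = 1.5069

Verification:
H(X) - H(X|Y) = 1.0000 - 0.9725 = 0.0275
H(Y) - H(Y|X) = 1.5343 - 1.5069 = 0.0275
H(X) + H(Y) - H(X,Y) = 1.0000 + 1.5343 - 2.5069 = 0.0275

All forms give I(X;Y) = 0.0275 bits. ✓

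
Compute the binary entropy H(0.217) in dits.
0.2272 dits

The binary entropy function is:
H(p) = -p log(p) - (1-p) log(1-p)

H(0.217) = -0.217 × log_10(0.217) - 0.783 × log_10(0.783)
H(0.217) = 0.2272 dits

Note: Binary entropy is maximized at p=0.5 (H=1 bit) and minimized at p=0 or p=1 (H=0).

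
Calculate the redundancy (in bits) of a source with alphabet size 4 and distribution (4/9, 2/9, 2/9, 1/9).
0.1634 bits

Redundancy measures how far a source is from maximum entropy:
R = H_max - H(X)

Maximum entropy for 4 symbols: H_max = log_2(4) = 2.0000 bits
Actual entropy: H(X) = 1.8366 bits
Redundancy: R = 2.0000 - 1.8366 = 0.1634 bits

This redundancy represents potential for compression: the source could be compressed by 0.1634 bits per symbol.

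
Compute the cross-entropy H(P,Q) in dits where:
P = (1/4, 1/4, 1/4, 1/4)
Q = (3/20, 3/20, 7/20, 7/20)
0.6399 dits

Cross-entropy: H(P,Q) = -Σ p(x) log q(x)

Alternatively: H(P,Q) = H(P) + D_KL(P||Q)
H(P) = 0.6021 dits
D_KL(P||Q) = 0.0379 dits

H(P,Q) = 0.6021 + 0.0379 = 0.6399 dits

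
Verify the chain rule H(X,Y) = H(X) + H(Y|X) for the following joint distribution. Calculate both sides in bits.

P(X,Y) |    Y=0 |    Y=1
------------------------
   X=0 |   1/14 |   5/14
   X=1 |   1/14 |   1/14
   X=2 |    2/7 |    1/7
H(X,Y) = 2.2638, H(X) = 1.4488, H(Y|X) = 0.8150 (all in bits)

Chain rule: H(X,Y) = H(X) + H(Y|X)

Left side — joint entropy directly:
H(X,Y) = -Σ p(x,y) log p(x,y) = 2.2638 bits

Right side — compute H(Y|X) from the conditional distributions:
P(X) = (3/7, 1/7, 3/7), so H(X) = 1.4488 bits
H(Y|X) = Σ_x P(X=x) · H(Y|X=x):
  P(Y|X=0) = (1/6, 5/6), H(Y|X=0) = 0.6500, weight P(X=0) = 3/7
  P(Y|X=1) = (1/2, 1/2), H(Y|X=1) = 1.0000, weight P(X=1) = 1/7
  P(Y|X=2) = (2/3, 1/3), H(Y|X=2) = 0.9183, weight P(X=2) = 3/7
H(Y|X) = 0.8150 bits

H(X) + H(Y|X) = 1.4488 + 0.8150 = 2.2638 bits

Both sides equal 2.2638 bits. ✓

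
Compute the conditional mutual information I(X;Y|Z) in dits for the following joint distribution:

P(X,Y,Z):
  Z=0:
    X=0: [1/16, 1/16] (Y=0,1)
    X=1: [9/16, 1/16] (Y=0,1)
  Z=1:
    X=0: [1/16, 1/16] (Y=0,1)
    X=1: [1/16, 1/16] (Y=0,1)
0.0209 dits

Conditional mutual information: I(X;Y|Z) = H(X|Z) + H(Y|Z) - H(X,Y|Z)

H(Z) = 0.2442
H(X,Z) = 0.4662 → H(X|Z) = 0.2220
H(Y,Z) = 0.4662 → H(Y|Z) = 0.2220
H(X,Y,Z) = 0.6674 → H(X,Y|Z) = 0.4231

I(X;Y|Z) = 0.2220 + 0.2220 - 0.4231 = 0.0209 dits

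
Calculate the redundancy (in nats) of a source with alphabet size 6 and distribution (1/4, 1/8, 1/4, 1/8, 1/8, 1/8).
0.0589 nats

Redundancy measures how far a source is from maximum entropy:
R = H_max - H(X)

Maximum entropy for 6 symbols: H_max = log_e(6) = 1.7918 nats
Actual entropy: H(X) = 1.7329 nats
Redundancy: R = 1.7918 - 1.7329 = 0.0589 nats

This redundancy represents potential for compression: the source could be compressed by 0.0589 nats per symbol.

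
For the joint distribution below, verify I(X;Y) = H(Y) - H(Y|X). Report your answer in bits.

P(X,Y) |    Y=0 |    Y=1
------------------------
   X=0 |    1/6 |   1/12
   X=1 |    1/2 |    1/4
I(X;Y) = 0.0000 bits

Mutual information has multiple equivalent forms:
- I(X;Y) = H(X) - H(X|Y)
- I(X;Y) = H(Y) - H(Y|X)
- I(X;Y) = H(X) + H(Y) - H(X,Y)

Computing all quantities:
H(X) = 0.8113, H(Y) = 0.9183, H(X,Y) = 1.7296
H(X|Y) = 0.8113, H(Y|X) = 0.9183

Verification:
H(X) - H(X|Y) = 0.8113 - 0.8113 = 0.0000
H(Y) - H(Y|X) = 0.9183 - 0.9183 = 0.0000
H(X) + H(Y) - H(X,Y) = 0.8113 + 0.9183 - 1.7296 = 0.0000

All forms give I(X;Y) = 0.0000 bits. ✓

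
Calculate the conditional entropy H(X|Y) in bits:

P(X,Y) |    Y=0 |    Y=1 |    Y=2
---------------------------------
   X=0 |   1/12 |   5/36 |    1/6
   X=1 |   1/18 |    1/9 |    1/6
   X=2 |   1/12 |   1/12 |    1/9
1.5590 bits

Using the chain rule: H(X|Y) = H(X,Y) - H(Y)

First, compute H(X,Y) = 3.0895 bits

Marginal P(Y) = (2/9, 1/3, 4/9)
H(Y) = 1.5305 bits

H(X|Y) = H(X,Y) - H(Y) = 3.0895 - 1.5305 = 1.5590 bits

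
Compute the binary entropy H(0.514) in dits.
0.3009 dits

The binary entropy function is:
H(p) = -p log(p) - (1-p) log(1-p)

H(0.514) = -0.514 × log_10(0.514) - 0.486 × log_10(0.486)
H(0.514) = 0.3009 dits

Note: Binary entropy is maximized at p=0.5 (H=1 bit) and minimized at p=0 or p=1 (H=0).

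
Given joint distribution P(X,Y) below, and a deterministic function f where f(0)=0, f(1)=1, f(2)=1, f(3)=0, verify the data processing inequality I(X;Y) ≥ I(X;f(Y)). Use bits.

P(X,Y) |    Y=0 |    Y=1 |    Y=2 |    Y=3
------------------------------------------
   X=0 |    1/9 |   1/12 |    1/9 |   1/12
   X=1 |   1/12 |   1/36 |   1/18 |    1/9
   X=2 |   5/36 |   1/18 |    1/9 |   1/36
I(X;Y) = 0.0750, I(X;f(Y)) = 0.0241, inequality holds: 0.0750 ≥ 0.0241

Data Processing Inequality: For any Markov chain X → Y → Z, we have I(X;Y) ≥ I(X;Z).

Here Z = f(Y) is a deterministic function of Y, forming X → Y → Z.

Original I(X;Y) = 0.0750 bits

After applying f:
P(X,Z) where Z=f(Y):
- P(X,Z=0) = P(X,Y=0) + P(X,Y=3)
- P(X,Z=1) = P(X,Y=1) + P(X,Y=2)

I(X;Z) = I(X;f(Y)) = 0.0241 bits

Verification: 0.0750 ≥ 0.0241 ✓

Information cannot be created by processing; the function f can only lose information about X.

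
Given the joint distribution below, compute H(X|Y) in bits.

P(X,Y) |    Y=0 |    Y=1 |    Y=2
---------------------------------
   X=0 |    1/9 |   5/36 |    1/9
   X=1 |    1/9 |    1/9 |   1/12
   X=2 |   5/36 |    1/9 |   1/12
1.5750 bits

Using the chain rule: H(X|Y) = H(X,Y) - H(Y)

First, compute H(X,Y) = 3.1497 bits

Marginal P(Y) = (13/36, 13/36, 5/18)
H(Y) = 1.5746 bits

H(X|Y) = H(X,Y) - H(Y) = 3.1497 - 1.5746 = 1.5750 bits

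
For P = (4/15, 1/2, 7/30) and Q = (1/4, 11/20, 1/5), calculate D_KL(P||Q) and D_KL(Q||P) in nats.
D_KL(P||Q) = 0.0055, D_KL(Q||P) = 0.0055

KL divergence is not symmetric: D_KL(P||Q) ≠ D_KL(Q||P) in general.

D_KL(P||Q) = 0.0055 nats
D_KL(Q||P) = 0.0055 nats

In this case they happen to be equal (to 4 decimal places).

This asymmetry is why KL divergence is not a true distance metric.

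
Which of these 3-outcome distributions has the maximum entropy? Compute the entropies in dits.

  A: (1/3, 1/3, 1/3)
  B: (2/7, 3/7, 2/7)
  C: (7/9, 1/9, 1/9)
A

For a discrete distribution over n outcomes, entropy is maximized by the uniform distribution.

Computing entropies:
H(A) = 0.4771 dits
H(B) = 0.4686 dits
H(C) = 0.2969 dits

The uniform distribution (where all probabilities equal 1/3) achieves the maximum entropy of log_10(3) = 0.4771 dits.

Distribution A has the highest entropy.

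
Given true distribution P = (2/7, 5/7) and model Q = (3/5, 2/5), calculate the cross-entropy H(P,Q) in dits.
0.3476 dits

Cross-entropy: H(P,Q) = -Σ p(x) log q(x)

Alternatively: H(P,Q) = H(P) + D_KL(P||Q)
H(P) = 0.2598 dits
D_KL(P||Q) = 0.0878 dits

H(P,Q) = 0.2598 + 0.0878 = 0.3476 dits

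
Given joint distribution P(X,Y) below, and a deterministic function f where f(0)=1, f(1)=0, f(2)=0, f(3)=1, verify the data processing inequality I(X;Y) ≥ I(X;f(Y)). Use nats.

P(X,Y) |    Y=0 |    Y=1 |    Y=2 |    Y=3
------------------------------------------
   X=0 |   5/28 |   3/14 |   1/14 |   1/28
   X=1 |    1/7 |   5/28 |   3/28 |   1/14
I(X;Y) = 0.0133, I(X;f(Y)) = 0.0000, inequality holds: 0.0133 ≥ 0.0000

Data Processing Inequality: For any Markov chain X → Y → Z, we have I(X;Y) ≥ I(X;Z).

Here Z = f(Y) is a deterministic function of Y, forming X → Y → Z.

Original I(X;Y) = 0.0133 nats

After applying f:
P(X,Z) where Z=f(Y):
- P(X,Z=0) = P(X,Y=1) + P(X,Y=2)
- P(X,Z=1) = P(X,Y=0) + P(X,Y=3)

I(X;Z) = I(X;f(Y)) = 0.0000 nats

Verification: 0.0133 ≥ 0.0000 ✓

Information cannot be created by processing; the function f can only lose information about X.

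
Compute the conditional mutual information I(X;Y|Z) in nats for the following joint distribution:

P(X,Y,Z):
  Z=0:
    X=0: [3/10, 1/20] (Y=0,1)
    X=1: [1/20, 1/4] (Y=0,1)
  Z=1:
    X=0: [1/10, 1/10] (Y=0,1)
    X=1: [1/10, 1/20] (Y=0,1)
0.1748 nats

Conditional mutual information: I(X;Y|Z) = H(X|Z) + H(Y|Z) - H(X,Y|Z)

H(Z) = 0.6474
H(X,Z) = 1.3351 → H(X|Z) = 0.6876
H(Y,Z) = 1.3351 → H(Y|Z) = 0.6876
H(X,Y,Z) = 1.8479 → H(X,Y|Z) = 1.2005

I(X;Y|Z) = 0.6876 + 0.6876 - 1.2005 = 0.1748 nats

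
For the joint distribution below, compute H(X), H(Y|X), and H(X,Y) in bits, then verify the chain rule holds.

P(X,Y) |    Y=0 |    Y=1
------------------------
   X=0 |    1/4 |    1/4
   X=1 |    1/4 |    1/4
H(X,Y) = 2.0000, H(X) = 1.0000, H(Y|X) = 1.0000 (all in bits)

Chain rule: H(X,Y) = H(X) + H(Y|X)

Left side — joint entropy directly:
H(X,Y) = -Σ p(x,y) log p(x,y) = 2.0000 bits

Right side — compute H(Y|X) from the conditional distributions:
P(X) = (1/2, 1/2), so H(X) = 1.0000 bits
H(Y|X) = Σ_x P(X=x) · H(Y|X=x):
  P(Y|X=0) = (1/2, 1/2), H(Y|X=0) = 1.0000, weight P(X=0) = 1/2
  P(Y|X=1) = (1/2, 1/2), H(Y|X=1) = 1.0000, weight P(X=1) = 1/2
H(Y|X) = 1.0000 bits

H(X) + H(Y|X) = 1.0000 + 1.0000 = 2.0000 bits

Both sides equal 2.0000 bits. ✓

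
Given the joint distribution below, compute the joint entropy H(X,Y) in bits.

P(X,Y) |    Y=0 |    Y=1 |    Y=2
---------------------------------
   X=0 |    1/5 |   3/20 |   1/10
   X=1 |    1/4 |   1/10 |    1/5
2.5037 bits

Joint entropy is H(X,Y) = -Σ_{x,y} p(x,y) log p(x,y).

Summing over all non-zero entries:
H(X,Y) = -[1/5·log_2(1/5) + 3/20·log_2(3/20) + 1/10·log_2(1/10) + 1/4·log_2(1/4) + 1/10·log_2(1/10) + 1/5·log_2(1/5)]
H(X,Y) = 2.5037 bits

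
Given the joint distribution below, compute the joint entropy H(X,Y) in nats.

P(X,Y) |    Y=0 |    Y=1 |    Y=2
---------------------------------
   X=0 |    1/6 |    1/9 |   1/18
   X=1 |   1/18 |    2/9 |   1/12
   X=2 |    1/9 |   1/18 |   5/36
2.0841 nats

Joint entropy is H(X,Y) = -Σ_{x,y} p(x,y) log p(x,y).

Summing over all non-zero entries:
H(X,Y) = -[1/6·log_e(1/6) + 1/9·log_e(1/9) + 1/18·log_e(1/18) + 1/18·log_e(1/18) + 2/9·log_e(2/9) + 1/12·log_e(1/12) + 1/9·log_e(1/9) + 1/18·log_e(1/18) + 5/36·log_e(5/36)]
H(X,Y) = 2.0841 nats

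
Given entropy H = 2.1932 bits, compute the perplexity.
4.5732

Perplexity is 2^H (or exp(H) for natural log).

H = 2.1932 bits
Perplexity = 2^2.1932 = 4.5732

Interpretation: The model's uncertainty is equivalent to choosing uniformly among 4.6 options.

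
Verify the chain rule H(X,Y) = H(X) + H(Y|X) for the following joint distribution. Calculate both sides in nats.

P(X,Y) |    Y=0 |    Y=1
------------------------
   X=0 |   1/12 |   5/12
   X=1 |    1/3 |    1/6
H(X,Y) = 1.2367, H(X) = 0.6931, H(Y|X) = 0.5435 (all in nats)

Chain rule: H(X,Y) = H(X) + H(Y|X)

Left side — joint entropy directly:
H(X,Y) = -Σ p(x,y) log p(x,y) = 1.2367 nats

Right side — compute H(Y|X) from the conditional distributions:
P(X) = (1/2, 1/2), so H(X) = 0.6931 nats
H(Y|X) = Σ_x P(X=x) · H(Y|X=x):
  P(Y|X=0) = (1/6, 5/6), H(Y|X=0) = 0.4506, weight P(X=0) = 1/2
  P(Y|X=1) = (2/3, 1/3), H(Y|X=1) = 0.6365, weight P(X=1) = 1/2
H(Y|X) = 0.5435 nats

H(X) + H(Y|X) = 0.6931 + 0.5435 = 1.2367 nats

Both sides equal 1.2367 nats. ✓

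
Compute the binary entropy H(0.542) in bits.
0.9949 bits

The binary entropy function is:
H(p) = -p log(p) - (1-p) log(1-p)

H(0.542) = -0.542 × log_2(0.542) - 0.458 × log_2(0.458)
H(0.542) = 0.9949 bits

Note: Binary entropy is maximized at p=0.5 (H=1 bit) and minimized at p=0 or p=1 (H=0).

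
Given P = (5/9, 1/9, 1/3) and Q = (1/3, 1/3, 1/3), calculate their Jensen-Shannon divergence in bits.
0.0622 bits

Jensen-Shannon divergence is:
JSD(P||Q) = 0.5 × D_KL(P||M) + 0.5 × D_KL(Q||M)
where M = 0.5 × (P + Q) is the mixture distribution.

M = 0.5 × (5/9, 1/9, 1/3) + 0.5 × (1/3, 1/3, 1/3) = (4/9, 2/9, 1/3)

D_KL(P||M) = 0.0677 bits
D_KL(Q||M) = 0.0566 bits

JSD(P||Q) = 0.5 × 0.0677 + 0.5 × 0.0566 = 0.0622 bits

Unlike KL divergence, JSD is symmetric and bounded: 0 ≤ JSD ≤ log(2).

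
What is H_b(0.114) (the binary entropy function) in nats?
0.3548 nats

The binary entropy function is:
H(p) = -p log(p) - (1-p) log(1-p)

H(0.114) = -0.114 × log_e(0.114) - 0.886 × log_e(0.886)
H(0.114) = 0.3548 nats

Note: Binary entropy is maximized at p=0.5 (H=1 bit) and minimized at p=0 or p=1 (H=0).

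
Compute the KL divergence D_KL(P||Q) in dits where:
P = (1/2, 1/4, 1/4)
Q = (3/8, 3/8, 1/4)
0.0184 dits

KL divergence: D_KL(P||Q) = Σ p(x) log(p(x)/q(x))

Computing term by term:
  x=0: 1/2 × log_10[(1/2)/(3/8)] = 1/2 × 0.1249 = 0.0625
  x=1: 1/4 × log_10[(1/4)/(3/8)] = 1/4 × -0.1761 = -0.0440
  x=2: 1/4 × log_10[(1/4)/(1/4)] = 1/4 × 0.0000 = 0.0000

D_KL(P||Q) = 0.0184 dits

Note: KL divergence is always non-negative and equals 0 iff P = Q.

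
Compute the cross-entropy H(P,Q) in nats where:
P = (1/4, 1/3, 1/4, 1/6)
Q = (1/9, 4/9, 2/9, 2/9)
1.4463 nats

Cross-entropy: H(P,Q) = -Σ p(x) log q(x)

Alternatively: H(P,Q) = H(P) + D_KL(P||Q)
H(P) = 1.3580 nats
D_KL(P||Q) = 0.0883 nats

H(P,Q) = 1.3580 + 0.0883 = 1.4463 nats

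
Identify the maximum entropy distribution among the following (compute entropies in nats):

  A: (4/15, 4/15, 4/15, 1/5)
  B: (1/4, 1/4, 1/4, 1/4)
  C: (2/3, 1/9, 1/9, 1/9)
B

For a discrete distribution over n outcomes, entropy is maximized by the uniform distribution.

Computing entropies:
H(A) = 1.3793 nats
H(B) = 1.3863 nats
H(C) = 1.0027 nats

The uniform distribution (where all probabilities equal 1/4) achieves the maximum entropy of log_e(4) = 1.3863 nats.

Distribution B has the highest entropy.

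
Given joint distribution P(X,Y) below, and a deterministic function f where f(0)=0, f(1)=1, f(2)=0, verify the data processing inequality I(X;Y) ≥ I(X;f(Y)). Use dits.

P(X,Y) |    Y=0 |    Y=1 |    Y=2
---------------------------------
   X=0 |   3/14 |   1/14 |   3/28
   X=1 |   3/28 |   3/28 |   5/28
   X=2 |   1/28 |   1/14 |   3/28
I(X;Y) = 0.0237, I(X;f(Y)) = 0.0041, inequality holds: 0.0237 ≥ 0.0041

Data Processing Inequality: For any Markov chain X → Y → Z, we have I(X;Y) ≥ I(X;Z).

Here Z = f(Y) is a deterministic function of Y, forming X → Y → Z.

Original I(X;Y) = 0.0237 dits

After applying f:
P(X,Z) where Z=f(Y):
- P(X,Z=0) = P(X,Y=0) + P(X,Y=2)
- P(X,Z=1) = P(X,Y=1)

I(X;Z) = I(X;f(Y)) = 0.0041 dits

Verification: 0.0237 ≥ 0.0041 ✓

Information cannot be created by processing; the function f can only lose information about X.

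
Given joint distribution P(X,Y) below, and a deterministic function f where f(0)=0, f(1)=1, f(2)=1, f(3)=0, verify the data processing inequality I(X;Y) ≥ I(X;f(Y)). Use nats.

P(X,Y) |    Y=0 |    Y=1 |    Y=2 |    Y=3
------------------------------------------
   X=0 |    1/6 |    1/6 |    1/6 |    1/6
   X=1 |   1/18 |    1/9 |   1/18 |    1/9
I(X;Y) = 0.0127, I(X;f(Y)) = 0.0000, inequality holds: 0.0127 ≥ 0.0000

Data Processing Inequality: For any Markov chain X → Y → Z, we have I(X;Y) ≥ I(X;Z).

Here Z = f(Y) is a deterministic function of Y, forming X → Y → Z.

Original I(X;Y) = 0.0127 nats

After applying f:
P(X,Z) where Z=f(Y):
- P(X,Z=0) = P(X,Y=0) + P(X,Y=3)
- P(X,Z=1) = P(X,Y=1) + P(X,Y=2)

I(X;Z) = I(X;f(Y)) = 0.0000 nats

Verification: 0.0127 ≥ 0.0000 ✓

Information cannot be created by processing; the function f can only lose information about X.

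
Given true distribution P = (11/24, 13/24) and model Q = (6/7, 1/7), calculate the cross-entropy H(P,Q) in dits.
0.4884 dits

Cross-entropy: H(P,Q) = -Σ p(x) log q(x)

Alternatively: H(P,Q) = H(P) + D_KL(P||Q)
H(P) = 0.2995 dits
D_KL(P||Q) = 0.1889 dits

H(P,Q) = 0.2995 + 0.1889 = 0.4884 dits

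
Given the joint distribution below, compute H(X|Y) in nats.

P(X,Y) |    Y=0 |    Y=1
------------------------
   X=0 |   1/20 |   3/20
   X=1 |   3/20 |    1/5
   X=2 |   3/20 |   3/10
1.0391 nats

Using the chain rule: H(X|Y) = H(X,Y) - H(Y)

First, compute H(X,Y) = 1.6866 nats

Marginal P(Y) = (7/20, 13/20)
H(Y) = 0.6474 nats

H(X|Y) = H(X,Y) - H(Y) = 1.6866 - 0.6474 = 1.0391 nats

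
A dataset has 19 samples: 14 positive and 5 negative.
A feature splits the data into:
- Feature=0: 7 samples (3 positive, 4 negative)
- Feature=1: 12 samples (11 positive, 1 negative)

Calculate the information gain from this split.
0.2071 bits

Information Gain = H(Y) - H(Y|Feature)

Before split:
P(positive) = 14/19 = 0.7368
H(Y) = 0.8315 bits

After split:
Feature=0: H = 0.9852 bits (weight = 7/19)
Feature=1: H = 0.4138 bits (weight = 12/19)
H(Y|Feature) = (7/19)×0.9852 + (12/19)×0.4138 = 0.6243 bits

Information Gain = 0.8315 - 0.6243 = 0.2071 bits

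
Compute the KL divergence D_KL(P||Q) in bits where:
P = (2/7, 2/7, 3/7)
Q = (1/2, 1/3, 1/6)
0.2897 bits

KL divergence: D_KL(P||Q) = Σ p(x) log(p(x)/q(x))

Computing term by term:
  x=0: 2/7 × log_2[(2/7)/(1/2)] = 2/7 × -0.8074 = -0.2307
  x=1: 2/7 × log_2[(2/7)/(1/3)] = 2/7 × -0.2224 = -0.0635
  x=2: 3/7 × log_2[(3/7)/(1/6)] = 3/7 × 1.3626 = 0.5840

D_KL(P||Q) = 0.2897 bits

Note: KL divergence is always non-negative and equals 0 iff P = Q.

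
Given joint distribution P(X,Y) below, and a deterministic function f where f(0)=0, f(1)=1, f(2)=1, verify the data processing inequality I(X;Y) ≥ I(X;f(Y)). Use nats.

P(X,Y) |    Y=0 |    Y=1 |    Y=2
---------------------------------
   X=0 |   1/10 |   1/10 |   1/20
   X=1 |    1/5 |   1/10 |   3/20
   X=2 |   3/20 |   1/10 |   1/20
I(X;Y) = 0.0226, I(X;f(Y)) = 0.0028, inequality holds: 0.0226 ≥ 0.0028

Data Processing Inequality: For any Markov chain X → Y → Z, we have I(X;Y) ≥ I(X;Z).

Here Z = f(Y) is a deterministic function of Y, forming X → Y → Z.

Original I(X;Y) = 0.0226 nats

After applying f:
P(X,Z) where Z=f(Y):
- P(X,Z=0) = P(X,Y=0)
- P(X,Z=1) = P(X,Y=1) + P(X,Y=2)

I(X;Z) = I(X;f(Y)) = 0.0028 nats

Verification: 0.0226 ≥ 0.0028 ✓

Information cannot be created by processing; the function f can only lose information about X.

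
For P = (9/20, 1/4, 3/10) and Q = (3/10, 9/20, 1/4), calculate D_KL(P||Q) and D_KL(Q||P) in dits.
D_KL(P||Q) = 0.0392, D_KL(Q||P) = 0.0422

KL divergence is not symmetric: D_KL(P||Q) ≠ D_KL(Q||P) in general.

D_KL(P||Q) = 0.0392 dits
D_KL(Q||P) = 0.0422 dits

No, they are not equal!

This asymmetry is why KL divergence is not a true distance metric.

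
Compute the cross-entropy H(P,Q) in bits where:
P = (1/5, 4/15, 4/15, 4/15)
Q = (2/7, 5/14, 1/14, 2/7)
2.2548 bits

Cross-entropy: H(P,Q) = -Σ p(x) log q(x)

Alternatively: H(P,Q) = H(P) + D_KL(P||Q)
H(P) = 1.9899 bits
D_KL(P||Q) = 0.2649 bits

H(P,Q) = 1.9899 + 0.2649 = 2.2548 bits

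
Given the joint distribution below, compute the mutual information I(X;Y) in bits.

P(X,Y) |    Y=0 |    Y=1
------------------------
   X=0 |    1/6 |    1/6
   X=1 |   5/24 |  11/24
0.0237 bits

Mutual information: I(X;Y) = H(X) + H(Y) - H(X,Y)

Marginals:
P(X) = (1/3, 2/3), H(X) = 0.9183 bits
P(Y) = (3/8, 5/8), H(Y) = 0.9544 bits

Joint entropy: H(X,Y) = 1.8490 bits

I(X;Y) = 0.9183 + 0.9544 - 1.8490 = 0.0237 bits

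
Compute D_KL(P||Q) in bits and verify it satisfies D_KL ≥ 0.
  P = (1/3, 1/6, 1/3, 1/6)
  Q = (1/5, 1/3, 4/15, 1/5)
0.1425 bits

KL divergence satisfies the Gibbs inequality: D_KL(P||Q) ≥ 0 for all distributions P, Q.

D_KL(P||Q) = Σ p(x) log(p(x)/q(x))
Term by term:
  x=0: 1/3 × log_2[(1/3)/(1/5)] = 0.2457
  x=1: 1/6 × log_2[(1/6)/(1/3)] = -0.1667
  x=2: 1/3 × log_2[(1/3)/(4/15)] = 0.1073
  x=3: 1/6 × log_2[(1/6)/(1/5)] = -0.0438
D_KL(P||Q) = 0.1425 bits

D_KL(P||Q) = 0.1425 ≥ 0 ✓

This non-negativity is a fundamental property: relative entropy cannot be negative because it measures how different Q is from P.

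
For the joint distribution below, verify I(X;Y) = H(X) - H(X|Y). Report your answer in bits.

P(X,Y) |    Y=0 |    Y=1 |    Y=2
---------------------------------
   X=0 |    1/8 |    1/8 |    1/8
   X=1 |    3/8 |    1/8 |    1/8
I(X;Y) = 0.0488 bits

Mutual information has multiple equivalent forms:
- I(X;Y) = H(X) - H(X|Y)
- I(X;Y) = H(Y) - H(Y|X)
- I(X;Y) = H(X) + H(Y) - H(X,Y)

Computing all quantities:
H(X) = 0.9544, H(Y) = 1.5000, H(X,Y) = 2.4056
H(X|Y) = 0.9056, H(Y|X) = 1.4512

Verification:
H(X) - H(X|Y) = 0.9544 - 0.9056 = 0.0488
H(Y) - H(Y|X) = 1.5000 - 1.4512 = 0.0488
H(X) + H(Y) - H(X,Y) = 0.9544 + 1.5000 - 2.4056 = 0.0488

All forms give I(X;Y) = 0.0488 bits. ✓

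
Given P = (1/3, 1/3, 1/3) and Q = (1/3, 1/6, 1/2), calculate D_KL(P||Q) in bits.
0.1383 bits

KL divergence: D_KL(P||Q) = Σ p(x) log(p(x)/q(x))

Computing term by term:
  x=0: 1/3 × log_2[(1/3)/(1/3)] = 1/3 × 0.0000 = 0.0000
  x=1: 1/3 × log_2[(1/3)/(1/6)] = 1/3 × 1.0000 = 0.3333
  x=2: 1/3 × log_2[(1/3)/(1/2)] = 1/3 × -0.5850 = -0.1950

D_KL(P||Q) = 0.1383 bits

Note: KL divergence is always non-negative and equals 0 iff P = Q.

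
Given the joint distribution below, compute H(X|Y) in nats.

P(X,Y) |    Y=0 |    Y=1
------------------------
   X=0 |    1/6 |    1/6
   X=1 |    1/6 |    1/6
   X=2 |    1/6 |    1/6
1.0986 nats

Using the chain rule: H(X|Y) = H(X,Y) - H(Y)

First, compute H(X,Y) = 1.7918 nats

Marginal P(Y) = (1/2, 1/2)
H(Y) = 0.6931 nats

H(X|Y) = H(X,Y) - H(Y) = 1.7918 - 0.6931 = 1.0986 nats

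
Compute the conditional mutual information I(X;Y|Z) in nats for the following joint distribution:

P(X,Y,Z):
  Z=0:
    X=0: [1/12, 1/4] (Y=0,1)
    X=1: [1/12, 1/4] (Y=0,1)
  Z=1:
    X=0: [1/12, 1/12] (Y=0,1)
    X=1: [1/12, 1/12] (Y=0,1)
0.0000 nats

Conditional mutual information: I(X;Y|Z) = H(X|Z) + H(Y|Z) - H(X,Y|Z)

H(Z) = 0.6365
H(X,Z) = 1.3297 → H(X|Z) = 0.6931
H(Y,Z) = 1.2425 → H(Y|Z) = 0.6059
H(X,Y,Z) = 1.9356 → H(X,Y|Z) = 1.2991

I(X;Y|Z) = 0.6931 + 0.6059 - 1.2991 = 0.0000 nats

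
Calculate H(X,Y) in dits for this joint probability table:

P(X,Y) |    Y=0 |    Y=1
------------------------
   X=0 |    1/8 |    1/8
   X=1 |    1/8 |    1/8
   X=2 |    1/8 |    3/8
0.7242 dits

Joint entropy is H(X,Y) = -Σ_{x,y} p(x,y) log p(x,y).

Summing over all non-zero entries:
H(X,Y) = -[1/8·log_10(1/8) + 1/8·log_10(1/8) + 1/8·log_10(1/8) + 1/8·log_10(1/8) + 1/8·log_10(1/8) + 3/8·log_10(3/8)]
H(X,Y) = 0.7242 dits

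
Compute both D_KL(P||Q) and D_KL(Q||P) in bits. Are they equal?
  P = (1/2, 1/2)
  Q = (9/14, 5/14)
D_KL(P||Q) = 0.0614, D_KL(Q||P) = 0.0597

KL divergence is not symmetric: D_KL(P||Q) ≠ D_KL(Q||P) in general.

D_KL(P||Q) = 0.0614 bits
D_KL(Q||P) = 0.0597 bits

No, they are not equal!

This asymmetry is why KL divergence is not a true distance metric.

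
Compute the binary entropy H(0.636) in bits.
0.9460 bits

The binary entropy function is:
H(p) = -p log(p) - (1-p) log(1-p)

H(0.636) = -0.636 × log_2(0.636) - 0.364 × log_2(0.364)
H(0.636) = 0.9460 bits

Note: Binary entropy is maximized at p=0.5 (H=1 bit) and minimized at p=0 or p=1 (H=0).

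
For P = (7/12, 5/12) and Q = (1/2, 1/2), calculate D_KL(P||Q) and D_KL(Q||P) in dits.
D_KL(P||Q) = 0.0061, D_KL(Q||P) = 0.0061

KL divergence is not symmetric: D_KL(P||Q) ≠ D_KL(Q||P) in general.

D_KL(P||Q) = 0.0061 dits
D_KL(Q||P) = 0.0061 dits

In this case they happen to be equal (to 4 decimal places).

This asymmetry is why KL divergence is not a true distance metric.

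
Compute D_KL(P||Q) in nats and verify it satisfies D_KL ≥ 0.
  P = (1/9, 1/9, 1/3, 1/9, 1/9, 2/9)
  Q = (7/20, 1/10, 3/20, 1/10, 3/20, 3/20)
0.2161 nats

KL divergence satisfies the Gibbs inequality: D_KL(P||Q) ≥ 0 for all distributions P, Q.

D_KL(P||Q) = Σ p(x) log(p(x)/q(x))
Term by term:
  x=0: 1/9 × log_e[(1/9)/(7/20)] = -0.1275
  x=1: 1/9 × log_e[(1/9)/(1/10)] = 0.0117
  x=2: 1/3 × log_e[(1/3)/(3/20)] = 0.2662
  x=3: 1/9 × log_e[(1/9)/(1/10)] = 0.0117
  x=4: 1/9 × log_e[(1/9)/(3/20)] = -0.0333
  x=5: 2/9 × log_e[(2/9)/(3/20)] = 0.0873
D_KL(P||Q) = 0.2161 nats

D_KL(P||Q) = 0.2161 ≥ 0 ✓

This non-negativity is a fundamental property: relative entropy cannot be negative because it measures how different Q is from P.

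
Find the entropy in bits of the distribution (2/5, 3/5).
0.9710 bits

Shannon entropy is H(X) = -Σ p(x) log p(x).

For P = (2/5, 3/5):
H = -2/5 × log_2(2/5) -3/5 × log_2(3/5)
H = 0.9710 bits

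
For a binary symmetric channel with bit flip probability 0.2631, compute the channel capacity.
0.1686 bits

For a binary symmetric channel (BSC) with error probability p:
Capacity C = 1 - H(p) bits per symbol

where H(p) = -p log₂(p) - (1-p) log₂(1-p) is the binary entropy function.

H(0.2631) = 0.8314 bits
C = 1 - 0.8314 = 0.1686 bits per symbol

This means we can reliably transmit up to 0.1686 bits of information per channel use.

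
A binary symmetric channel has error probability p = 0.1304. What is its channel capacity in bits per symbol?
0.4415 bits

For a binary symmetric channel (BSC) with error probability p:
Capacity C = 1 - H(p) bits per symbol

where H(p) = -p log₂(p) - (1-p) log₂(1-p) is the binary entropy function.

H(0.1304) = 0.5585 bits
C = 1 - 0.5585 = 0.4415 bits per symbol

This means we can reliably transmit up to 0.4415 bits of information per channel use.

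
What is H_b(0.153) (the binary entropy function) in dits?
0.1858 dits

The binary entropy function is:
H(p) = -p log(p) - (1-p) log(1-p)

H(0.153) = -0.153 × log_10(0.153) - 0.847 × log_10(0.847)
H(0.153) = 0.1858 dits

Note: Binary entropy is maximized at p=0.5 (H=1 bit) and minimized at p=0 or p=1 (H=0).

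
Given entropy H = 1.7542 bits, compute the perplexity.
3.3734

Perplexity is 2^H (or exp(H) for natural log).

H = 1.7542 bits
Perplexity = 2^1.7542 = 3.3734

Interpretation: The model's uncertainty is equivalent to choosing uniformly among 3.4 options.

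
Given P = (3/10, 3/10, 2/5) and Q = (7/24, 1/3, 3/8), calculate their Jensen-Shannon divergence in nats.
0.0007 nats

Jensen-Shannon divergence is:
JSD(P||Q) = 0.5 × D_KL(P||M) + 0.5 × D_KL(Q||M)
where M = 0.5 × (P + Q) is the mixture distribution.

M = 0.5 × (3/10, 3/10, 2/5) + 0.5 × (7/24, 1/3, 3/8) = (0.295833, 0.316667, 0.3875)

D_KL(P||M) = 0.0007 nats
D_KL(Q||M) = 0.0007 nats

JSD(P||Q) = 0.5 × 0.0007 + 0.5 × 0.0007 = 0.0007 nats

Unlike KL divergence, JSD is symmetric and bounded: 0 ≤ JSD ≤ log(2).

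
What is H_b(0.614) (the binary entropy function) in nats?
0.6669 nats

The binary entropy function is:
H(p) = -p log(p) - (1-p) log(1-p)

H(0.614) = -0.614 × log_e(0.614) - 0.386 × log_e(0.386)
H(0.614) = 0.6669 nats

Note: Binary entropy is maximized at p=0.5 (H=1 bit) and minimized at p=0 or p=1 (H=0).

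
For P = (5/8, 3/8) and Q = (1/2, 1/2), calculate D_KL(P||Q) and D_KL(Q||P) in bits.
D_KL(P||Q) = 0.0456, D_KL(Q||P) = 0.0466

KL divergence is not symmetric: D_KL(P||Q) ≠ D_KL(Q||P) in general.

D_KL(P||Q) = 0.0456 bits
D_KL(Q||P) = 0.0466 bits

No, they are not equal!

This asymmetry is why KL divergence is not a true distance metric.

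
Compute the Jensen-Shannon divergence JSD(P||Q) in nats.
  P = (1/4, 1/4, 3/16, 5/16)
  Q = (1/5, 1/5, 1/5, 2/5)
0.0056 nats

Jensen-Shannon divergence is:
JSD(P||Q) = 0.5 × D_KL(P||M) + 0.5 × D_KL(Q||M)
where M = 0.5 × (P + Q) is the mixture distribution.

M = 0.5 × (1/4, 1/4, 3/16, 5/16) + 0.5 × (1/5, 1/5, 1/5, 2/5) = (9/40, 9/40, 0.19375, 0.35625)

D_KL(P||M) = 0.0056 nats
D_KL(Q||M) = 0.0056 nats

JSD(P||Q) = 0.5 × 0.0056 + 0.5 × 0.0056 = 0.0056 nats

Unlike KL divergence, JSD is symmetric and bounded: 0 ≤ JSD ≤ log(2).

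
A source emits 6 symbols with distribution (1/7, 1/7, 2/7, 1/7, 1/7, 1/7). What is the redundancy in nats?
0.0439 nats

Redundancy measures how far a source is from maximum entropy:
R = H_max - H(X)

Maximum entropy for 6 symbols: H_max = log_e(6) = 1.7918 nats
Actual entropy: H(X) = 1.7479 nats
Redundancy: R = 1.7918 - 1.7479 = 0.0439 nats

This redundancy represents potential for compression: the source could be compressed by 0.0439 nats per symbol.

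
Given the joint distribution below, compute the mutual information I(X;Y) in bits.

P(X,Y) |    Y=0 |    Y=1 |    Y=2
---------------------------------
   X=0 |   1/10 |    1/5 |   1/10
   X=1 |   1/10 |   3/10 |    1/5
0.0100 bits

Mutual information: I(X;Y) = H(X) + H(Y) - H(X,Y)

Marginals:
P(X) = (2/5, 3/5), H(X) = 0.9710 bits
P(Y) = (1/5, 1/2, 3/10), H(Y) = 1.4855 bits

Joint entropy: H(X,Y) = 2.4464 bits

I(X;Y) = 0.9710 + 1.4855 - 2.4464 = 0.0100 bits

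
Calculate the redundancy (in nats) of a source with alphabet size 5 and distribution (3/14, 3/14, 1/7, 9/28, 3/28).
0.0671 nats

Redundancy measures how far a source is from maximum entropy:
R = H_max - H(X)

Maximum entropy for 5 symbols: H_max = log_e(5) = 1.6094 nats
Actual entropy: H(X) = 1.5423 nats
Redundancy: R = 1.6094 - 1.5423 = 0.0671 nats

This redundancy represents potential for compression: the source could be compressed by 0.0671 nats per symbol.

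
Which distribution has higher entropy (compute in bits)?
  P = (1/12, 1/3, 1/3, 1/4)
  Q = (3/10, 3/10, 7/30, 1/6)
Q

Computing entropies in bits:
H(P) = 1.8554
H(Q) = 1.9629

Distribution Q has higher entropy.

Intuition: The distribution closer to uniform (more spread out) has higher entropy.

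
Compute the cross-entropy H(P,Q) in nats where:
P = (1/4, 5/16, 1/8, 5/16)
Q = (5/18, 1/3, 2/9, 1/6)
1.4115 nats

Cross-entropy: H(P,Q) = -Σ p(x) log q(x)

Alternatively: H(P,Q) = H(P) + D_KL(P||Q)
H(P) = 1.3335 nats
D_KL(P||Q) = 0.0780 nats

H(P,Q) = 1.3335 + 0.0780 = 1.4115 nats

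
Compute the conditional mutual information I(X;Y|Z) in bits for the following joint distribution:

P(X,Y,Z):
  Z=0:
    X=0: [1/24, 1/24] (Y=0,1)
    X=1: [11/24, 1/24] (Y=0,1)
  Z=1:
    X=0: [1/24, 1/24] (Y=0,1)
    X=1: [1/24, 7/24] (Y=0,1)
0.0912 bits

Conditional mutual information: I(X;Y|Z) = H(X|Z) + H(Y|Z) - H(X,Y|Z)

H(Z) = 0.9799
H(X,Z) = 1.6258 → H(X|Z) = 0.6459
H(Y,Z) = 1.6258 → H(Y|Z) = 0.6459
H(X,Y,Z) = 2.1806 → H(X,Y|Z) = 1.2007

I(X;Y|Z) = 0.6459 + 0.6459 - 1.2007 = 0.0912 bits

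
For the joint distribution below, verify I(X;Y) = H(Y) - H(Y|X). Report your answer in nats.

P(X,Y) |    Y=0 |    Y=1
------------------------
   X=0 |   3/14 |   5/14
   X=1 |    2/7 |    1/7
I(X;Y) = 0.0423 nats

Mutual information has multiple equivalent forms:
- I(X;Y) = H(X) - H(X|Y)
- I(X;Y) = H(Y) - H(Y|X)
- I(X;Y) = H(X) + H(Y) - H(X,Y)

Computing all quantities:
H(X) = 0.6829, H(Y) = 0.6931, H(X,Y) = 1.3337
H(X|Y) = 0.6406, H(Y|X) = 0.6508

Verification:
H(X) - H(X|Y) = 0.6829 - 0.6406 = 0.0423
H(Y) - H(Y|X) = 0.6931 - 0.6508 = 0.0423
H(X) + H(Y) - H(X,Y) = 0.6829 + 0.6931 - 1.3337 = 0.0423

All forms give I(X;Y) = 0.0423 nats. ✓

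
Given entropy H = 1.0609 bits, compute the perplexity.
2.0862

Perplexity is 2^H (or exp(H) for natural log).

H = 1.0609 bits
Perplexity = 2^1.0609 = 2.0862

Interpretation: The model's uncertainty is equivalent to choosing uniformly among 2.1 options.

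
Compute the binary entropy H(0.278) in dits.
0.2567 dits

The binary entropy function is:
H(p) = -p log(p) - (1-p) log(1-p)

H(0.278) = -0.278 × log_10(0.278) - 0.722 × log_10(0.722)
H(0.278) = 0.2567 dits

Note: Binary entropy is maximized at p=0.5 (H=1 bit) and minimized at p=0 or p=1 (H=0).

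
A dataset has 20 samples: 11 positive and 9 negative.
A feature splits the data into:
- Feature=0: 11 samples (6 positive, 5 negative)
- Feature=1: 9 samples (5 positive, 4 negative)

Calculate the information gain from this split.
0.0001 bits

Information Gain = H(Y) - H(Y|Feature)

Before split:
P(positive) = 11/20 = 0.5500
H(Y) = 0.9928 bits

After split:
Feature=0: H = 0.9940 bits (weight = 11/20)
Feature=1: H = 0.9911 bits (weight = 9/20)
H(Y|Feature) = (11/20)×0.9940 + (9/20)×0.9911 = 0.9927 bits

Information Gain = 0.9928 - 0.9927 = 0.0001 bits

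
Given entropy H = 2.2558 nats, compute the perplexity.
9.5429

Perplexity is e^H (or exp(H) for natural log).

H = 2.2558 nats
Perplexity = e^2.2558 = 9.5429

Interpretation: The model's uncertainty is equivalent to choosing uniformly among 9.5 options.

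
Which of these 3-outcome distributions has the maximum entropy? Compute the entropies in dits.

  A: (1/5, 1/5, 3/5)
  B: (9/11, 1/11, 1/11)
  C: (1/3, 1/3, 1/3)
C

For a discrete distribution over n outcomes, entropy is maximized by the uniform distribution.

Computing entropies:
H(A) = 0.4127 dits
H(B) = 0.2606 dits
H(C) = 0.4771 dits

The uniform distribution (where all probabilities equal 1/3) achieves the maximum entropy of log_10(3) = 0.4771 dits.

Distribution C has the highest entropy.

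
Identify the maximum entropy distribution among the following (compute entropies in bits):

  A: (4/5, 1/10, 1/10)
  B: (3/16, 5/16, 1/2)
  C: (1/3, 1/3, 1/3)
C

For a discrete distribution over n outcomes, entropy is maximized by the uniform distribution.

Computing entropies:
H(A) = 0.9219 bits
H(B) = 1.4772 bits
H(C) = 1.5850 bits

The uniform distribution (where all probabilities equal 1/3) achieves the maximum entropy of log_2(3) = 1.5850 bits.

Distribution C has the highest entropy.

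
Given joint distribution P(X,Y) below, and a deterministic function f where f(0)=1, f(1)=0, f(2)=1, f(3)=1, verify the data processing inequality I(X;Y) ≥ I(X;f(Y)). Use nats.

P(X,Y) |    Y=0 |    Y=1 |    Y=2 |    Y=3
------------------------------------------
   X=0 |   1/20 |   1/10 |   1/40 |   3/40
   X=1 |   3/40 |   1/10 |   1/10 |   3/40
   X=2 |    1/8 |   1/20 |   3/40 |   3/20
I(X;Y) = 0.0526, I(X;f(Y)) = 0.0340, inequality holds: 0.0526 ≥ 0.0340

Data Processing Inequality: For any Markov chain X → Y → Z, we have I(X;Y) ≥ I(X;Z).

Here Z = f(Y) is a deterministic function of Y, forming X → Y → Z.

Original I(X;Y) = 0.0526 nats

After applying f:
P(X,Z) where Z=f(Y):
- P(X,Z=0) = P(X,Y=1)
- P(X,Z=1) = P(X,Y=0) + P(X,Y=2) + P(X,Y=3)

I(X;Z) = I(X;f(Y)) = 0.0340 nats

Verification: 0.0526 ≥ 0.0340 ✓

Information cannot be created by processing; the function f can only lose information about X.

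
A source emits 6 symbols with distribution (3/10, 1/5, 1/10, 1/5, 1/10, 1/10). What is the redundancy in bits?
0.1385 bits

Redundancy measures how far a source is from maximum entropy:
R = H_max - H(X)

Maximum entropy for 6 symbols: H_max = log_2(6) = 2.5850 bits
Actual entropy: H(X) = 2.4464 bits
Redundancy: R = 2.5850 - 2.4464 = 0.1385 bits

This redundancy represents potential for compression: the source could be compressed by 0.1385 bits per symbol.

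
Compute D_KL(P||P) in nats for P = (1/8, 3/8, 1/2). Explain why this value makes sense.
0.0000 nats

KL divergence satisfies the Gibbs inequality: D_KL(P||Q) ≥ 0 for all distributions P, Q.

D_KL(P||Q) = Σ p(x) log(p(x)/q(x))
Each term is p(x) × log_e(p(x)/p(x)) = p(x) × log_e(1) = 0, so the sum is 0.
D_KL(P||Q) = 0.0000 nats

When P = Q, the KL divergence is exactly 0, as there is no 'divergence' between identical distributions.

This non-negativity is a fundamental property: relative entropy cannot be negative because it measures how different Q is from P.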